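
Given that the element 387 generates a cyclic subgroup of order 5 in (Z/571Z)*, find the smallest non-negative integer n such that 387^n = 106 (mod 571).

3

Successive powers of 387 modulo 571:
  387^0=1  387^1=387  387^2=167  387^3=106
So 387^3 ≡ 106 (mod 571), giving n = 3.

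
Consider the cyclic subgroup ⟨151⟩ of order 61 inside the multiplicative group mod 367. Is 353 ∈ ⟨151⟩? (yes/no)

no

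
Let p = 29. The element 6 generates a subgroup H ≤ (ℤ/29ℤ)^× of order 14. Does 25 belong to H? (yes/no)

yes

25 ∈ ⟨6⟩ iff 25^14 ≡ 1 (mod 29), since |⟨6⟩| = 14.
25^14 mod 29 = 1.
Since 1 = 1, 25 lies in the subgroup.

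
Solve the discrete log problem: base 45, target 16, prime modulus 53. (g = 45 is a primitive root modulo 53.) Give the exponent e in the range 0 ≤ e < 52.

36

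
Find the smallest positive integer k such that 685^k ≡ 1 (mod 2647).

The order of 685 must divide p − 1 = 2646 = 2 · 3^3 · 7^2.
Divisors: 1, 2, 3, 6, 7, 9, 14, 18, 21, 27, 42, 49, 54, 63, 98, 126, 147, 189, 294, 378, 441, 882, 1323, 2646.
Check each in increasing order: 685^1 ≡ 685;  685^2 ≡ 706;  685^3 ≡ 1856;  685^6 ≡ 989;  685^7 ≡ 2480;  685^9 ≡ 1213;  685^14 ≡ 1419;  685^18 ≡ 2284;  685^21 ≡ 1257;  685^27 ≡ 1730;  685^42 ≡ 2437;  685^49 ≡ 659;  685^54 ≡ 1790;  685^63 ≡ 730;  685^98 ≡ 173;  685^126 ≡ 853;  685^147 ≡ 186;  685^189 ≡ 645;  685^294 ≡ 185;  685^378 ≡ 446;  685^441 ≡ 2646;  685^882 ≡ 1.
Smallest exponent giving 1 is 882.

882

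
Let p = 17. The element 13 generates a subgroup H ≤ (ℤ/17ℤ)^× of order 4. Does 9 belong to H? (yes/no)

⟨13⟩ has order 4; its elements mod 17 are {1, 4, 13, 16}.
9 is not in this set.

no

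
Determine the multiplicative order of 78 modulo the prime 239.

238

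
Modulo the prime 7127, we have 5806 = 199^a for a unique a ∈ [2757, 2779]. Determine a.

Compute 199^2757 mod 7127 = 3282, then multiply by 199 repeatedly:
  199^2757=3282  199^2758=4561  199^2759=2510  199^2760=600  199^2761=5368
  199^2762=6309  199^2763=1139  199^2764=5724  199^2765=5883  199^2766=1889
  199^2767=5307  199^2768=1297  199^2769=1531  199^2770=5335  199^2771=6869
  199^2772=5674  199^2773=3060  199^2774=3145  199^2775=5806
Found 5806 at exponent 2775.

2775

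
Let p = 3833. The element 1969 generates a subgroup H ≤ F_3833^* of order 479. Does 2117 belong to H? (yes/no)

yes

2117 ∈ ⟨1969⟩ iff 2117^479 ≡ 1 (mod 3833), since |⟨1969⟩| = 479.
2117^479 mod 3833 = 1.
Since 1 = 1, 2117 lies in the subgroup.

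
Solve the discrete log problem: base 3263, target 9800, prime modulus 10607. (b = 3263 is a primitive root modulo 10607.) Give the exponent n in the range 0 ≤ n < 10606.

Baby-step giant-step with m = ceil(sqrt(10606)) = 103.
Baby table (3263^j mod 10607 for j=0..102):
  0:1  1:3263  2:8348  3:748  4:1114  5:7388  6:7940  7:5926
  8:10584  9:9807  10:9529  11:4010  12:6199  13:10395  14:8306  15:1593
  16:529  17:7793  18:3580  19:3233  20:5921  21:4876  22:10495  23:5789
  24:9047  25:1080  26:2516  27:10497  28:1708  29:4529  30:2576  31:4744
  32:4059  33:6981  34:5774  35:2530  36:3144  37:1903  38:4394  39:7565
  40:2106  41:9149  42:5089  43:5452  44:1937  45:9266  46:5008  47:6324
  48:4597  49:1713  50:10237  51:1888  52:8484  53:9629  54:1493  55:3046
  56:339  57:3029  58:8510  59:9611  60:6401  61:1280  62:8089  63:4191
  64:2810  65:4582  66:5803  67:1694  68:1275  69:2381  70:4879  71:9677
  72:9619  73:684  74:4422  75:3466  76:2496  77:8879  78:4460  79:176
  80:1510  81:5482  82:4364  83:5138  84:6234  85:7923  86:3490  87:6559
  88:7698  89:1198  90:5698  91:9110  92:5116  93:8697  94:4586  95:8248
  96:3265  97:4267  98:6837  99:2610  100:9616  101:1502  102:592
Giant step factor: 3263^(-103) ≡ 10390 (mod 10607).
Scan 9800·10390^i mod 10607 for i = 0, 1, …:
  i=0: 9800   i=1: 5407   i=2: 4058   i=3: 10402
  i=4: 2057   i=5: 9732   i=6: 9556   i=7: 5320
  i=8: 1723   i=9: 7961     …   i=87: 10144
  i=88: 5008
Match at i=88, j=46: n = 88·103 + 46 = 9110.

9110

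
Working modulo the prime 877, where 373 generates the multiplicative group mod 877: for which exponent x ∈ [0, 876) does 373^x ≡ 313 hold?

Baby-step giant-step with m = ceil(sqrt(876)) = 30.
Baby table (373^j mod 877 for j=0..29):
  0:1  1:373  2:563  3:396  4:372  5:190  6:710  7:853
  8:695  9:520  10:143  11:719  12:702  13:500  14:576  15:860
  16:675  17:76  18:284  19:692  20:278  21:208  22:408  23:463
  24:807  25:200  26:55  27:344  28:270  29:732
Giant step factor: 373^(-30) ≡ 789 (mod 877).
Scan 313·789^i mod 877 for i = 0, 1, …:
  i=0: 313   i=1: 520
Match at i=1, j=9: x = 1·30 + 9 = 39.

39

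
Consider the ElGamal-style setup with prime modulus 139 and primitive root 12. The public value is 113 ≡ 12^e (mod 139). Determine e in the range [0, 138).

32

Baby-step giant-step with m = ceil(sqrt(138)) = 12.
Baby table (12^j mod 139 for j=0..11):
  0:1  1:12  2:5  3:60  4:25  5:22  6:125  7:110
  8:69  9:133  10:67  11:109
Giant step factor: 12^(-12) ≡ 100 (mod 139).
Scan 113·100^i mod 139 for i = 0, 1, …:
  i=0: 113   i=1: 41   i=2: 69
Match at i=2, j=8: e = 2·12 + 8 = 32.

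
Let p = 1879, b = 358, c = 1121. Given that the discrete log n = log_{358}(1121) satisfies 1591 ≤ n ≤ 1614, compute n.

1593

Compute 358^1591 mod 1879 = 46, then multiply by 358 repeatedly:
  358^1591=46  358^1592=1436  358^1593=1121
Found 1121 at exponent 1593.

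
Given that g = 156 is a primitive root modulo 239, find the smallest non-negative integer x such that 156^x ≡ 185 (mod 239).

Baby-step giant-step with m = ceil(sqrt(238)) = 16.
Baby table (156^j mod 239 for j=0..15):
  0:1  1:156  2:197  3:140  4:91  5:95  6:2  7:73
  8:155  9:41  10:182  11:190  12:4  13:146  14:71  15:82
Giant step factor: 156^(-16) ≡ 174 (mod 239).
Scan 185·174^i mod 239 for i = 0, 1, …:
  i=0: 185   i=1: 164   i=2: 95
Match at i=2, j=5: x = 2·16 + 5 = 37.

37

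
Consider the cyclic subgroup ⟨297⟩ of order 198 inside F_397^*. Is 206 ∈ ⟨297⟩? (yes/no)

206 ∈ ⟨297⟩ iff 206^198 ≡ 1 (mod 397), since |⟨297⟩| = 198.
206^198 mod 397 = 1.
Since 1 = 1, 206 lies in the subgroup.

yes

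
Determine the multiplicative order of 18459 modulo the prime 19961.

The order of 18459 must divide p − 1 = 19960 = 2^3 · 5 · 499.
Divisors: 1, 2, 4, 5, 8, 10, 20, 40, 499, 998, 1996, 2495, 3992, 4990, 9980, 19960.
Check each in increasing order: 18459^1 ≡ 18459;  18459^2 ≡ 411;  18459^4 ≡ 9233;  18459^5 ≡ 4929;  18459^8 ≡ 14819;  18459^10 ≡ 2504;  18459^20 ≡ 2262;  18459^40 ≡ 6628;  18459^499 ≡ 18531;  18459^998 ≡ 8878;  18459^1996 ≡ 12856;  18459^2495 ≡ 1.
Smallest exponent giving 1 is 2495.

2495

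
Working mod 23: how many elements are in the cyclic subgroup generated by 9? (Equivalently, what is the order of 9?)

11

The order of 9 must divide p − 1 = 22 = 2 · 11.
Divisors: 1, 2, 11, 22.
Check each in increasing order: 9^1 ≡ 9;  9^2 ≡ 12;  9^11 ≡ 1.
Smallest exponent giving 1 is 11.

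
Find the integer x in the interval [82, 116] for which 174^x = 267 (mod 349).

Compute 174^82 mod 349 = 164, then multiply by 174 repeatedly:
  174^82=164  174^83=267
Found 267 at exponent 83.

83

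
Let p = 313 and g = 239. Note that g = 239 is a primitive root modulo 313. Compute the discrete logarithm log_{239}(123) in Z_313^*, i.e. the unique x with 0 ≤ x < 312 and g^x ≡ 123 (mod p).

Baby-step giant-step with m = ceil(sqrt(312)) = 18.
Baby table (239^j mod 313 for j=0..17):
  0:1  1:239  2:155  3:111  4:237  5:303  6:114  7:15
  8:142  9:134  10:100  11:112  12:163  13:145  14:225  15:252
  16:132  17:248
Giant step factor: 239^(-18) ≡ 49 (mod 313).
Scan 123·49^i mod 313 for i = 0, 1, …:
  i=0: 123   i=1: 80   i=2: 164   i=3: 211
  i=4: 10   i=5: 177   i=6: 222   i=7: 236
  i=8: 296   i=9: 106   i=10: 186   i=11: 37
  i=12: 248
Match at i=12, j=17: x = 12·18 + 17 = 233.

233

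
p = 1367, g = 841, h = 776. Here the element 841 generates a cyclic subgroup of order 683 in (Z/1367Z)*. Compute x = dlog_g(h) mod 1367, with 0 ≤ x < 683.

608

Baby-step giant-step with m = ceil(sqrt(683)) = 27.
Baby table (841^j mod 1367 for j=0..26):
  0:1  1:841  2:542  3:611  4:1226  5:348  6:130  7:1337
  8:743  9:144  10:808  11:129  12:496  13:201  14:900  15:949
  16:1148  17:366  18:231  19:157  20:805  21:340  22:237  23:1102
  24:1323  25:1272  26:758
Giant step factor: 841^(-27) ≡ 3 (mod 1367).
Scan 776·3^i mod 1367 for i = 0, 1, …:
  i=0: 776   i=1: 961   i=2: 149   i=3: 447
  i=4: 1341   i=5: 1289   i=6: 1133   i=7: 665
  i=8: 628   i=9: 517     …   i=21: 300
  i=22: 900
Match at i=22, j=14: x = 22·27 + 14 = 608.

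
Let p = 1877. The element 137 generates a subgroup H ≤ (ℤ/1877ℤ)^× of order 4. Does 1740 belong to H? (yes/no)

yes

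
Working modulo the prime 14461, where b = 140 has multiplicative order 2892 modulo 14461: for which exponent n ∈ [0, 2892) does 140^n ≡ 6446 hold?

1858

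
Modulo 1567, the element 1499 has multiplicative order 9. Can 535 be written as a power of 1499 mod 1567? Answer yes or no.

yes

⟨1499⟩ has order 9; its elements mod 1567 are {1, 407, 530, 535, 1031, 1114, 1228, 1490, 1499}.
535 is in this set.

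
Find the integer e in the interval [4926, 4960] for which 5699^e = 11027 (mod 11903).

4933

Compute 5699^4926 mod 11903 = 126, then multiply by 5699 repeatedly:
  5699^4926=126  5699^4927=3894  5699^4928=4714  5699^4929=15  5699^4930=2164
  5699^4931=1128  5699^4932=852  5699^4933=11027
Found 11027 at exponent 4933.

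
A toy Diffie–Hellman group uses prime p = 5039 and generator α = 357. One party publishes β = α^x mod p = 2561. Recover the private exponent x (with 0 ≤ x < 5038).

3659

Baby-step giant-step with m = ceil(sqrt(5038)) = 71.
Baby table (357^j mod 5039 for j=0..70):
  0:1  1:357  2:1474  3:2162  4:867  5:2140  6:3091  7:4985
  8:878  9:1028  10:4188  11:3572  12:337  13:4412  14:2916  15:2978
  16:4956  17:603  18:3633  19:1958  20:3624  21:3784  22:436  23:4482
  24:2711  25:339  26:87  27:825  28:2263  29:1651  30:4883  31:4776
  32:1850  33:341  34:801  35:3773  36:1548  37:3385  38:4124  39:880
  40:1742  41:2097  42:2857  43:2071  44:3653  45:4059  46:2870  47:1673
  48:2659  49:1931  50:4063  51:4298  52:2530  53:1229  54:360  55:2545
  56:1545  57:2314  58:4741  59:4472  60:4180  61:716  62:3662  63:2233
  64:1019  65:975  66:384  67:1035  68:1648  69:3812  70:354
Giant step factor: 357^(-71) ≡ 3351 (mod 5039).
Scan 2561·3351^i mod 5039 for i = 0, 1, …:
  i=0: 2561   i=1: 494   i=2: 2602   i=3: 1832
  i=4: 1530   i=5: 2367   i=6: 431   i=7: 3127
  i=8: 2496   i=9: 4395     …   i=50: 4141
  i=51: 4124
Match at i=51, j=38: x = 51·71 + 38 = 3659.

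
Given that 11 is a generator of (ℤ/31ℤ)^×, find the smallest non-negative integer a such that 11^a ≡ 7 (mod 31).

Successive powers of 11 modulo 31:
  11^0=1  11^1=11  11^2=28  11^3=29  11^4=9  11^5=6
  11^6=4  11^7=13  11^8=19  11^9=23  11^10=5  11^11=24
  11^12=16  11^13=21  11^14=14  11^15=30  11^16=20  11^17=3
  11^18=2  11^19=22  11^20=25  11^21=27  11^22=18  11^23=12
  11^24=8  11^25=26  11^26=7
So 11^26 ≡ 7 (mod 31), giving a = 26.

26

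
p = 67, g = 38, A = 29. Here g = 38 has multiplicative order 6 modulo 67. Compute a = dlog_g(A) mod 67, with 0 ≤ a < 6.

4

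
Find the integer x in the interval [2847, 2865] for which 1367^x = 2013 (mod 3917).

Compute 1367^2847 mod 3917 = 1917, then multiply by 1367 repeatedly:
  1367^2847=1917  1367^2848=66  1367^2849=131  1367^2850=2812  1367^2851=1427
  1367^2852=43  1367^2853=26  1367^2854=289  1367^2855=3363  1367^2856=2580
  1367^2857=1560  1367^2858=1672  1367^2859=2013
Found 2013 at exponent 2859.

2859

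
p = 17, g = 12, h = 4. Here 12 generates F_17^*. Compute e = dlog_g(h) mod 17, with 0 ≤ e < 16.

Successive powers of 12 modulo 17:
  12^0=1  12^1=12  12^2=8  12^3=11  12^4=13  12^5=3
  12^6=2  12^7=7  12^8=16  12^9=5  12^10=9  12^11=6
  12^12=4
So 12^12 ≡ 4 (mod 17), giving e = 12.

12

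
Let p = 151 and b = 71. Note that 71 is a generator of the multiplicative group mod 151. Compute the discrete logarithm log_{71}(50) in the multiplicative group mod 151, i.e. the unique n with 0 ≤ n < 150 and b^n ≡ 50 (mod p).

Baby-step giant-step with m = ceil(sqrt(150)) = 13.
Baby table (71^j mod 151 for j=0..12):
  0:1  1:71  2:58  3:41  4:42  5:113  6:20  7:61
  8:103  9:65  10:85  11:146  12:98
Giant step factor: 71^(-13) ≡ 63 (mod 151).
Scan 50·63^i mod 151 for i = 0, 1, …:
  i=0: 50   i=1: 130   i=2: 36   i=3: 3
  i=4: 38   i=5: 129   i=6: 124   i=7: 111
  i=8: 47   i=9: 92   i=10: 58
Match at i=10, j=2: n = 10·13 + 2 = 132.

132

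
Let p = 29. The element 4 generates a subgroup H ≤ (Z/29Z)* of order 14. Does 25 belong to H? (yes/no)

yes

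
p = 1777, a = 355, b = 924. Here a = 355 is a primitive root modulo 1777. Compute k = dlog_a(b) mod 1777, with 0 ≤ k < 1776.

362

Baby-step giant-step with m = ceil(sqrt(1776)) = 43.
Baby table (355^j mod 1777 for j=0..42):
  0:1  1:355  2:1635  3:1123  4:617  5:464  6:1236  7:1638
  8:411  9:191  10:279  11:1310  12:1253  13:565  14:1551  15:1512
  16:106  17:313  18:941  19:1756  20:1430  21:1205  22:1295  23:1259
  24:918  25:699  26:1142  27:254  28:1320  29:1249  30:922  31:342
  32:574  33:1192  34:234  35:1328  36:535  37:1563  38:441  39:179
  40:1350  41:1237  42:216
Giant step factor: 355^(-43) ≡ 218 (mod 1777).
Scan 924·218^i mod 1777 for i = 0, 1, …:
  i=0: 924   i=1: 631   i=2: 729   i=3: 769
  i=4: 604   i=5: 174   i=6: 615   i=7: 795
  i=8: 941
Match at i=8, j=18: k = 8·43 + 18 = 362.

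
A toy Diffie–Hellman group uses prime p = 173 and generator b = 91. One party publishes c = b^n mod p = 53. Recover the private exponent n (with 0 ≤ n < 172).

123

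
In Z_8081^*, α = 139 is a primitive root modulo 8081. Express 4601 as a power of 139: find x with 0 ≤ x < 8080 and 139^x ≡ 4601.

7316

Baby-step giant-step with m = ceil(sqrt(8080)) = 90.
Baby table (139^j mod 8081 for j=0..89):
  0:1  1:139  2:3159  3:2727  4:7327  5:247  6:2009  7:4497
  8:2846  9:7706  10:4442  11:3282  12:3662  13:7996  14:4347  15:6239
  16:2554  17:7523  18:3248  19:7017  20:5643  21:520  22:7632  23:2237
  24:3865  25:3889  26:7225  27:2231  28:3031  29:1097  30:7025  31:6755
  32:1549  33:5205  34:4286  35:5841  36:3799  37:2796  38:756  39:31
  40:4309  41:957  42:3727  43:869  44:7657  45:5712  46:2030  47:7416
  48:4537  49:325  50:4770  51:388  52:5446  53:5461  54:7546  55:6445
  56:6945  57:3716  58:7421  59:5232  60:8039  61:2243  62:4699  63:6681
  64:7425  65:5788  66:4513  67:5070  68:1683  69:7669  70:7380  71:7614
  72:7816  73:3570  74:3289  75:4635  76:5866  77:7274  78:961  79:4283
  80:5424  81:2403  82:2696  83:3018  84:7371  85:6363  86:3628  87:3270
  88:1994  89:2412
Giant step factor: 139^(-90) ≡ 6871 (mod 8081).
Scan 4601·6871^i mod 8081 for i = 0, 1, …:
  i=0: 4601   i=1: 599   i=2: 2500   i=3: 5375
  i=4: 1455   i=5: 1108   i=6: 766   i=7: 2455
  i=8: 3258   i=9: 1348     …   i=80: 7307
  i=81: 7225
Match at i=81, j=26: x = 81·90 + 26 = 7316.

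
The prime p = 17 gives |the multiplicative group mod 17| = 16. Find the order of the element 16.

The order of 16 must divide p − 1 = 16 = 2^4.
Divisors: 1, 2, 4, 8, 16.
Check each in increasing order: 16^1 ≡ 16;  16^2 ≡ 1.
Smallest exponent giving 1 is 2.

2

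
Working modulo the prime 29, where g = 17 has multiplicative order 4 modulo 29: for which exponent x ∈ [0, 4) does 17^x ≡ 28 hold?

2

Successive powers of 17 modulo 29:
  17^0=1  17^1=17  17^2=28
So 17^2 ≡ 28 (mod 29), giving x = 2.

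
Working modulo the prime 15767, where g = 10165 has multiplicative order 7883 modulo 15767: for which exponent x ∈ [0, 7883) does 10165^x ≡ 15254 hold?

1954

Baby-step giant-step with m = ceil(sqrt(7883)) = 89.
Baby table (10165^j mod 15767 for j=0..88):
  0:1  1:10165  2:6074  3:14405  4:14463  5:4887  6:10305  7:10144
  8:13347  9:12987  10:11531  11:737  12:2280  13:14477  14:5294  15:739
  16:6843  17:10858  18:2570  19:13898  20:850  21:15701  22:7091  23:9058
  24:11057  25:7229  26:8565  27:13618  28:8477  29:2050  30:10043  31:11537
  32:14426  33:7190  34:6305  35:13237  36:14294  37:5605  38:8654  39:3817
  40:12985  41:6968  42:4356  43:5004  44:1318  45:11287  46:11663  47:2322
  48:15698  49:8130  50:6603  51:15143  52:11141  53:9671  54:14237  55:9579
  56:9310  57:2616  58:8478  59:12215  60:350  61:10175  62:13122  63:12077
  64:843  65:7614  66:11874  67:2825  68:4418  69:4554  70:15265  71:5678
  72:9650  73:5743  74:8161  75:6378  76:14233  77:453  78:781  79:8064
  80:13694  81:8434  82:6431  83:1133  84:7035  85:7430  86:2020  87:4666
  88:2754
Giant step factor: 10165^(-89) ≡ 15534 (mod 15767).
Scan 15254·15534^i mod 15767 for i = 0, 1, …:
  i=0: 15254   i=1: 9160   i=2: 10032   i=3: 11827
  i=4: 3534   i=5: 12229   i=6: 4470   i=7: 14879
  i=8: 1933   i=9: 6854     …   i=20: 13096
  i=21: 7430
Match at i=21, j=85: x = 21·89 + 85 = 1954.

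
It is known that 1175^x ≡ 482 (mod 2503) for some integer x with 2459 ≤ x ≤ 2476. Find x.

2467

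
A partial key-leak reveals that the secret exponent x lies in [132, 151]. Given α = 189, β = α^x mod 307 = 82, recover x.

133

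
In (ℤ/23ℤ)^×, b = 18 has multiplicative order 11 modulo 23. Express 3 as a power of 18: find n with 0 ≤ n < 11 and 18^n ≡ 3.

5

Successive powers of 18 modulo 23:
  18^0=1  18^1=18  18^2=2  18^3=13  18^4=4  18^5=3
So 18^5 ≡ 3 (mod 23), giving n = 5.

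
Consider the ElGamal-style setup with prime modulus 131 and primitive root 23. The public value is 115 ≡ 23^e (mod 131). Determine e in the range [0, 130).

3

Successive powers of 23 modulo 131:
  23^0=1  23^1=23  23^2=5  23^3=115
So 23^3 ≡ 115 (mod 131), giving e = 3.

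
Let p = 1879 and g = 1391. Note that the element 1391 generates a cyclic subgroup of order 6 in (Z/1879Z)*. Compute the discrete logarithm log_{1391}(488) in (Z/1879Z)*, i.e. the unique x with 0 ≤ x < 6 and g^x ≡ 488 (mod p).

4

Successive powers of 1391 modulo 1879:
  1391^0=1  1391^1=1391  1391^2=1390  1391^3=1878  1391^4=488
So 1391^4 ≡ 488 (mod 1879), giving x = 4.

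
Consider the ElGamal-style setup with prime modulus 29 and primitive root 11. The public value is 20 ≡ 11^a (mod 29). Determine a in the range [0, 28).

20

Successive powers of 11 modulo 29:
  11^0=1  11^1=11  11^2=5  11^3=26  11^4=25  11^5=14
  11^6=9  11^7=12  11^8=16  11^9=2  11^10=22  11^11=10
  11^12=23  11^13=21  11^14=28  11^15=18  11^16=24  11^17=3
  11^18=4  11^19=15  11^20=20
So 11^20 ≡ 20 (mod 29), giving a = 20.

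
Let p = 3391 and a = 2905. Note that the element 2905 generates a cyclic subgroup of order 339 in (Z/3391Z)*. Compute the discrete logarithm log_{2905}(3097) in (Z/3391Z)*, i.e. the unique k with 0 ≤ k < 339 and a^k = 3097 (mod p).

Baby-step giant-step with m = ceil(sqrt(339)) = 19.
Baby table (2905^j mod 3391 for j=0..18):
  0:1  1:2905  2:2217  3:876  4:1530  5:2440  6:1010  7:835
  8:1110  9:3100  10:2395  11:2534  12:2800  13:2382  14:2070  15:1107
  16:1167  17:2526  18:3297
Giant step factor: 2905^(-19) ≡ 305 (mod 3391).
Scan 3097·305^i mod 3391 for i = 0, 1, …:
  i=0: 3097   i=1: 1887   i=2: 2456   i=3: 3060
  i=4: 775   i=5: 2396   i=6: 1715   i=7: 861
  i=8: 1498   i=9: 2496     …   i=14: 2565
  i=15: 2395
Match at i=15, j=10: k = 15·19 + 10 = 295.

295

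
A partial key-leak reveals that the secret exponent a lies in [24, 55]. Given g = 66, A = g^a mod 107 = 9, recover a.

30

Compute 66^24 mod 107 = 64, then multiply by 66 repeatedly:
  66^24=64  66^25=51  66^26=49  66^27=24  66^28=86
  66^29=5  66^30=9
Found 9 at exponent 30.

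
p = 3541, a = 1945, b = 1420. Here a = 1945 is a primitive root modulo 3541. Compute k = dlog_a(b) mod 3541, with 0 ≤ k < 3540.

2183

Baby-step giant-step with m = ceil(sqrt(3540)) = 60.
Baby table (1945^j mod 3541 for j=0..59):
  0:1  1:1945  2:1237  3:1626  4:457  5:74  6:2290  7:3013
  8:3471  9:1949  10:1935  11:3033  12:3420  13:1902  14:2586  15:1550
  16:1359  17:1669  18:2649  19:150  20:1388  21:1418  22:3112  23:1271
  24:477  25:23  26:2243  27:123  28:1988  29:3429  30:1702  31:3096
  32:2020  33:1931  34:2335  35:2013  36:2480  37:758  38:1254  39:2822
  40:240  41:2929  42:2977  43:730  44:3450  45:55  46:745  47:756
  48:905  49:348  50:529  51:2015  52:2829  53:3232  54:965  55:195
  56:388  57:427  58:1921  59:590
Giant step factor: 1945^(-60) ≡ 1877 (mod 3541).
Scan 1420·1877^i mod 3541 for i = 0, 1, …:
  i=0: 1420   i=1: 2508   i=2: 1527   i=3: 1510
  i=4: 1470   i=5: 751   i=6: 309   i=7: 2810
  i=8: 1821   i=9: 952     …   i=35: 1691
  i=36: 1271
Match at i=36, j=23: k = 36·60 + 23 = 2183.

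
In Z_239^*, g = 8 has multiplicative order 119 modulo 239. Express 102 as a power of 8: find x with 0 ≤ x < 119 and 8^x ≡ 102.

19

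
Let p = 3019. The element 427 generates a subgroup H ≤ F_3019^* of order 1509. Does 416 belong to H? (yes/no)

no

416 ∈ ⟨427⟩ iff 416^1509 ≡ 1 (mod 3019), since |⟨427⟩| = 1509.
416^1509 mod 3019 = 3018.
Since 3018 ≠ 1, 416 does not lie in the subgroup.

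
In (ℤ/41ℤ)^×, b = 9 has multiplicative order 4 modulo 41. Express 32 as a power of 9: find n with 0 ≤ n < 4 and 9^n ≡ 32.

Successive powers of 9 modulo 41:
  9^0=1  9^1=9  9^2=40  9^3=32
So 9^3 ≡ 32 (mod 41), giving n = 3.

3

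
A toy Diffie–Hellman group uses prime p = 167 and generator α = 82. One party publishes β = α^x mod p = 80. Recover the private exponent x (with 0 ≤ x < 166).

149

Baby-step giant-step with m = ceil(sqrt(166)) = 13.
Baby table (82^j mod 167 for j=0..12):
  0:1  1:82  2:44  3:101  4:99  5:102  6:14  7:146
  8:115  9:78  10:50  11:92  12:29
Giant step factor: 82^(-13) ≡ 71 (mod 167).
Scan 80·71^i mod 167 for i = 0, 1, …:
  i=0: 80   i=1: 2   i=2: 142   i=3: 62
  i=4: 60   i=5: 85   i=6: 23   i=7: 130
  i=8: 45   i=9: 22   i=10: 59   i=11: 14
Match at i=11, j=6: x = 11·13 + 6 = 149.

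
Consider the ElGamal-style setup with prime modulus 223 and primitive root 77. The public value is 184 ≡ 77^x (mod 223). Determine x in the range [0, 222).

185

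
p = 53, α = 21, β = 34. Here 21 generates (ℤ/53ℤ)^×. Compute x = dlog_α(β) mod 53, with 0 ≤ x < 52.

49

Baby-step giant-step with m = ceil(sqrt(52)) = 8.
Baby table (21^j mod 53 for j=0..7):
  0:1  1:21  2:17  3:39  4:24  5:27  6:37  7:35
Giant step factor: 21^(-8) ≡ 15 (mod 53).
Scan 34·15^i mod 53 for i = 0, 1, …:
  i=0: 34   i=1: 33   i=2: 18   i=3: 5
  i=4: 22   i=5: 12   i=6: 21
Match at i=6, j=1: x = 6·8 + 1 = 49.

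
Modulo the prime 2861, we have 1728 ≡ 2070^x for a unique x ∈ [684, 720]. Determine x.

Compute 2070^684 mod 2861 = 1340, then multiply by 2070 repeatedly:
  2070^684=1340  2070^685=1491  2070^686=2212  2070^687=1240  2070^688=483
  2070^689=1321  2070^690=2215  2070^691=1728
Found 1728 at exponent 691.

691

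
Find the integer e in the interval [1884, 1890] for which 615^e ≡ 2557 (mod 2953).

1884

Compute 615^1884 mod 2953 = 2557, then multiply by 615 repeatedly:
  615^1884=2557
Found 2557 at exponent 1884.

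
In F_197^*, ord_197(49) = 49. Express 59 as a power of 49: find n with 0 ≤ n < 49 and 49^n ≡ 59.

45

Baby-step giant-step with m = ceil(sqrt(49)) = 7.
Baby table (49^j mod 197 for j=0..6):
  0:1  1:49  2:37  3:40  4:187  5:101  6:24
Giant step factor: 49^(-7) ≡ 164 (mod 197).
Scan 59·164^i mod 197 for i = 0, 1, …:
  i=0: 59   i=1: 23   i=2: 29   i=3: 28
  i=4: 61   i=5: 154   i=6: 40
Match at i=6, j=3: n = 6·7 + 3 = 45.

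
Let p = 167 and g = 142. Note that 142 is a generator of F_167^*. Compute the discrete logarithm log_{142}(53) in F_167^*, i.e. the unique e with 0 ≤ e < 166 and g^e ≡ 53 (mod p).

Successive powers of 142 modulo 167:
  142^0=1  142^1=142  142^2=124  142^3=73  142^4=12  142^5=34
  142^6=152  142^7=41  142^8=144  142^9=74  142^10=154  142^11=158
  142^12=58  142^13=53
So 142^13 ≡ 53 (mod 167), giving e = 13.

13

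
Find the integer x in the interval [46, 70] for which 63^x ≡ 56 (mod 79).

Compute 63^46 mod 79 = 13, then multiply by 63 repeatedly:
  63^46=13  63^47=29  63^48=10  63^49=77  63^50=32
  63^51=41  63^52=55  63^53=68  63^54=18  63^55=28
  63^56=26  63^57=58  63^58=20  63^59=75  63^60=64
  63^61=3  63^62=31  63^63=57  63^64=36  63^65=56
Found 56 at exponent 65.

65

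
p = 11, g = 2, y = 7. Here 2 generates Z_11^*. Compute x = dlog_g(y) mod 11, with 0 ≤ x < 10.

7

Successive powers of 2 modulo 11:
  2^0=1  2^1=2  2^2=4  2^3=8  2^4=5  2^5=10
  2^6=9  2^7=7
So 2^7 ≡ 7 (mod 11), giving x = 7.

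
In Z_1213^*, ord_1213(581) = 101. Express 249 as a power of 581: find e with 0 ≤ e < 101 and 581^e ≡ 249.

3

Successive powers of 581 modulo 1213:
  581^0=1  581^1=581  581^2=347  581^3=249
So 581^3 ≡ 249 (mod 1213), giving e = 3.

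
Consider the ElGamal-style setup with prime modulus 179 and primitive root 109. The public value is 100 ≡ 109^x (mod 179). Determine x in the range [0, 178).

52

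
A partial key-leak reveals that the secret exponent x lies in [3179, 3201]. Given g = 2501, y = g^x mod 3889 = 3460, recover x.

3182

Compute 2501^3179 mod 3889 = 2985, then multiply by 2501 repeatedly:
  2501^3179=2985  2501^3180=2494  2501^3181=3427  2501^3182=3460
Found 3460 at exponent 3182.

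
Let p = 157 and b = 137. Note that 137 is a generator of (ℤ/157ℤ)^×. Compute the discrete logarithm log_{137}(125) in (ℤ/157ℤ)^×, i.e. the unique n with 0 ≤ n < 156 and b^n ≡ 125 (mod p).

51

Baby-step giant-step with m = ceil(sqrt(156)) = 13.
Baby table (137^j mod 157 for j=0..12):
  0:1  1:137  2:86  3:7  4:17  5:131  6:49  7:119
  8:132  9:29  10:48  11:139  12:46
Giant step factor: 137^(-13) ≡ 50 (mod 157).
Scan 125·50^i mod 157 for i = 0, 1, …:
  i=0: 125   i=1: 127   i=2: 70   i=3: 46
Match at i=3, j=12: n = 3·13 + 12 = 51.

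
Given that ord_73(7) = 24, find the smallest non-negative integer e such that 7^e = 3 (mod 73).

22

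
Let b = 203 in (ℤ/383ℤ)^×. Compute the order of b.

The order of 203 must divide p − 1 = 382 = 2 · 191.
Divisors: 1, 2, 191, 382.
Check each in increasing order: 203^1 ≡ 203;  203^2 ≡ 228;  203^191 ≡ 1.
Smallest exponent giving 1 is 191.

191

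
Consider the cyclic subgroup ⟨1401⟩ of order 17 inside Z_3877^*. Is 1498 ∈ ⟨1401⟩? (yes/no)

⟨1401⟩ has order 17; its elements mod 3877 are {1, 403, 1039, 1200, 1401, 1633, 1715, 1764, 2283, 2342, 2438, 2459, 2852, 2886, 3190, 3452, 3835}.
1498 is not in this set.

no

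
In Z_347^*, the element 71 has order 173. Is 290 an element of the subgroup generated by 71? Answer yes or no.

yes

290 ∈ ⟨71⟩ iff 290^173 ≡ 1 (mod 347), since |⟨71⟩| = 173.
290^173 mod 347 = 1.
Since 1 = 1, 290 lies in the subgroup.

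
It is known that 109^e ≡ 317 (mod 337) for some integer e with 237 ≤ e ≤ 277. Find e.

247

Compute 109^237 mod 337 = 249, then multiply by 109 repeatedly:
  109^237=249  109^238=181  109^239=183  109^240=64  109^241=236
  109^242=112  109^243=76  109^244=196  109^245=133  109^246=6
  109^247=317
Found 317 at exponent 247.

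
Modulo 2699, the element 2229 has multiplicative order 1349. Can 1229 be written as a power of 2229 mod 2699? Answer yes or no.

1229 ∈ ⟨2229⟩ iff 1229^1349 ≡ 1 (mod 2699), since |⟨2229⟩| = 1349.
1229^1349 mod 2699 = 1.
Since 1 = 1, 1229 lies in the subgroup.

yes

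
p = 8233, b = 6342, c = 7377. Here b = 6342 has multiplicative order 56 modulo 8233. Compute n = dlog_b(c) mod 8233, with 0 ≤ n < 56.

Baby-step giant-step with m = ceil(sqrt(56)) = 8.
Baby table (6342^j mod 8233 for j=0..7):
  0:1  1:6342  2:2759  3:2453  4:4789  5:301  6:7119  7:7159
Giant step factor: 6342^(-8) ≡ 6789 (mod 8233).
Scan 7377·6789^i mod 8233 for i = 0, 1, …:
  i=0: 7377   i=1: 1114   i=2: 5052   i=3: 7583
  i=4: 38   i=5: 2759
Match at i=5, j=2: n = 5·8 + 2 = 42.

42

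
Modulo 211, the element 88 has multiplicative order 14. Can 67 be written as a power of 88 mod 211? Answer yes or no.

yes

⟨88⟩ has order 14; its elements mod 211 are {1, 12, 40, 58, 63, 67, 88, 123, 144, 148, 153, 171, 199, 210}.
67 is in this set.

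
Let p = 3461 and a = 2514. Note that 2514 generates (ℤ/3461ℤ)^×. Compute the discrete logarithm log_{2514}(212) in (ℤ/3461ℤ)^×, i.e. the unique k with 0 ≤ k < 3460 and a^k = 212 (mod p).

150

Baby-step giant-step with m = ceil(sqrt(3460)) = 59.
Baby table (2514^j mod 3461 for j=0..58):
  0:1  1:2514  2:410  3:2823  4:1972  5:1456  6:2107  7:1668
  8:2081  9:2063  10:1804  11:1346  12:2447  13:1561  14:3041  15:3186
  16:850  17:1463  18:2400  19:1077  20:1076  21:2023  22:1613  23:2251
  24:279  25:2284  26:177  27:1970  28:3350  29:1287  30:2944  31:1598
  32:2612  33:1051  34:1471  35:1746  36:896  37:2894  38:494  39:2878
  40:1802  41:3240  42:1627  43:2837  44:2558  45:274  46:97  47:1588
  48:1699  49:412  50:929  51:2792  52:180  53:2590  54:1119  55:2834
  56:1938  57:2505  58:2011
Giant step factor: 2514^(-59) ≡ 2966 (mod 3461).
Scan 212·2966^i mod 3461 for i = 0, 1, …:
  i=0: 212   i=1: 2351   i=2: 2612
Match at i=2, j=32: k = 2·59 + 32 = 150.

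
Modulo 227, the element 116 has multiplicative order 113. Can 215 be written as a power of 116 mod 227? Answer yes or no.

no

215 ∈ ⟨116⟩ iff 215^113 ≡ 1 (mod 227), since |⟨116⟩| = 113.
215^113 mod 227 = 226.
Since 226 ≠ 1, 215 does not lie in the subgroup.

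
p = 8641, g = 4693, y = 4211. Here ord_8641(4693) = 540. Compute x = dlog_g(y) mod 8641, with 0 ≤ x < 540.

408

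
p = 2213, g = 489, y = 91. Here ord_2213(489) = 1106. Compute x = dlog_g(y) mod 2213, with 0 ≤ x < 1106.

351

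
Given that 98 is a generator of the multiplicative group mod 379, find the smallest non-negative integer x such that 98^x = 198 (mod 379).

Baby-step giant-step with m = ceil(sqrt(378)) = 20.
Baby table (98^j mod 379 for j=0..19):
  0:1  1:98  2:129  3:135  4:344  5:360  6:33  7:202
  8:88  9:286  10:361  11:131  12:331  13:223  14:251  15:342
  16:164  17:154  18:311  19:158
Giant step factor: 98^(-20) ≡ 62 (mod 379).
Scan 198·62^i mod 379 for i = 0, 1, …:
  i=0: 198   i=1: 148   i=2: 80   i=3: 33
Match at i=3, j=6: x = 3·20 + 6 = 66.

66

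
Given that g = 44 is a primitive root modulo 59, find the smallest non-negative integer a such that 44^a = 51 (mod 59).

Baby-step giant-step with m = ceil(sqrt(58)) = 8.
Baby table (44^j mod 59 for j=0..7):
  0:1  1:44  2:48  3:47  4:3  5:14  6:26  7:23
Giant step factor: 44^(-8) ≡ 46 (mod 59).
Scan 51·46^i mod 59 for i = 0, 1, …:
  i=0: 51   i=1: 45   i=2: 5   i=3: 53
  i=4: 19   i=5: 48
Match at i=5, j=2: a = 5·8 + 2 = 42.

42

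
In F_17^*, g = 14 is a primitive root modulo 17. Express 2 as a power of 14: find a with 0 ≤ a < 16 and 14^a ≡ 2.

14

Successive powers of 14 modulo 17:
  14^0=1  14^1=14  14^2=9  14^3=7  14^4=13  14^5=12
  14^6=15  14^7=6  14^8=16  14^9=3  14^10=8  14^11=10
  14^12=4  14^13=5  14^14=2
So 14^14 ≡ 2 (mod 17), giving a = 14.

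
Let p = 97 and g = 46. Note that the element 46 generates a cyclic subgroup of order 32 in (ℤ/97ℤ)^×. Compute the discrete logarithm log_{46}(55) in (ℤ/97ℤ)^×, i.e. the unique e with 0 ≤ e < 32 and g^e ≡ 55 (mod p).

Successive powers of 46 modulo 97:
  46^0=1  46^1=46  46^2=79  46^3=45  46^4=33  46^5=63
  46^6=85  46^7=30  46^8=22  46^9=42  46^10=89  46^11=20
  46^12=47  46^13=28  46^14=27  46^15=78  46^16=96  46^17=51
  46^18=18  46^19=52  46^20=64  46^21=34  46^22=12  46^23=67
  46^24=75  46^25=55
So 46^25 ≡ 55 (mod 97), giving e = 25.

25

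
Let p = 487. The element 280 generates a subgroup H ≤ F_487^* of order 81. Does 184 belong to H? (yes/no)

no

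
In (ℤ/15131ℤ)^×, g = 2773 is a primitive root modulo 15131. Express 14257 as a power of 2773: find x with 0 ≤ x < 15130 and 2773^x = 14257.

4749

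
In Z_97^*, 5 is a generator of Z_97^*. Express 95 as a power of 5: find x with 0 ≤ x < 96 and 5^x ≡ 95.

Baby-step giant-step with m = ceil(sqrt(96)) = 10.
Baby table (5^j mod 97 for j=0..9):
  0:1  1:5  2:25  3:28  4:43  5:21  6:8  7:40
  8:6  9:30
Giant step factor: 5^(-10) ≡ 11 (mod 97).
Scan 95·11^i mod 97 for i = 0, 1, …:
  i=0: 95   i=1: 75   i=2: 49   i=3: 54
  i=4: 12   i=5: 35   i=6: 94   i=7: 64
  i=8: 25
Match at i=8, j=2: x = 8·10 + 2 = 82.

82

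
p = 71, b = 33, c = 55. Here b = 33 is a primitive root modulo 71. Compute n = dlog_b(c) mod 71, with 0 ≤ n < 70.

Successive powers of 33 modulo 71:
  33^0=1  33^1=33  33^2=24  33^3=11  33^4=8  33^5=51
  33^6=50  33^7=17  33^8=64  33^9=53  33^10=45  33^11=65
  33^12=15  33^13=69  33^14=5  33^15=23  33^16=49  33^17=55
So 33^17 ≡ 55 (mod 71), giving n = 17.

17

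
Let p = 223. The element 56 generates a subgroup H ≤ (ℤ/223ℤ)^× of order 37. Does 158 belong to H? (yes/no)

no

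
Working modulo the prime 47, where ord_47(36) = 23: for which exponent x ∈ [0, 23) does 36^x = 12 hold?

8

Successive powers of 36 modulo 47:
  36^0=1  36^1=36  36^2=27  36^3=32  36^4=24  36^5=18
  36^6=37  36^7=16  36^8=12
So 36^8 ≡ 12 (mod 47), giving x = 8.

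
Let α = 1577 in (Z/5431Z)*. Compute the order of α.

2715

The order of 1577 must divide p − 1 = 5430 = 2 · 3 · 5 · 181.
Divisors: 1, 2, 3, 5, 6, 10, 15, 30, 181, 362, 543, 905, 1086, 1810, 2715, 5430.
Check each in increasing order: 1577^1 ≡ 1577;  1577^2 ≡ 4962;  1577^3 ≡ 4434;  1577^5 ≡ 527;  1577^6 ≡ 136;  1577^10 ≡ 748;  1577^15 ≡ 3164;  1577^30 ≡ 1563;  1577^181 ≡ 4385;  1577^362 ≡ 2485;  1577^543 ≡ 2139;  1577^905 ≡ 3897;  1577^1086 ≡ 2419;  1577^1810 ≡ 1533;  1577^2715 ≡ 1.
Smallest exponent giving 1 is 2715.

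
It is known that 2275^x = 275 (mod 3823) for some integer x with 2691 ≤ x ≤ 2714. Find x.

2700

Compute 2275^2691 mod 3823 = 2272, then multiply by 2275 repeatedly:
  2275^2691=2272  2275^2692=104  2275^2693=3397  2275^2694=1892  2275^2695=3425
  2275^2696=601  2275^2697=2464  2275^2698=1082  2275^2699=3361  2275^2700=275
Found 275 at exponent 2700.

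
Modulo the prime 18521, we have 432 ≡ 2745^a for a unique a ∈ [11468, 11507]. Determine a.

Compute 2745^11468 mod 18521 = 3144, then multiply by 2745 repeatedly:
  2745^11468=3144  2745^11469=18015  2745^11470=105  2745^11471=10410  2745^11472=16068
  2745^11473=8159  2745^11474=4566  2745^11475=13474  2745^11476=18214  2745^11477=9251
  2745^11478=1704  2745^11479=10188  2745^11480=17871  2745^11481=12287  2745^11482=1074
  2745^11483=3291  2745^11484=14068  2745^11485=375  2745^11486=10720  2745^11487=15052
  2745^11488=15910  2745^11489=432
Found 432 at exponent 11489.

11489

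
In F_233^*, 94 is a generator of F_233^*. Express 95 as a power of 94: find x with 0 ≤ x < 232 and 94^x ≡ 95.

63

Baby-step giant-step with m = ceil(sqrt(232)) = 16.
Baby table (94^j mod 233 for j=0..15):
  0:1  1:94  2:215  3:172  4:91  5:166  6:226  7:41
  8:126  9:194  10:62  11:3  12:49  13:179  14:50  15:40
Giant step factor: 94^(-16) ≡ 51 (mod 233).
Scan 95·51^i mod 233 for i = 0, 1, …:
  i=0: 95   i=1: 185   i=2: 115   i=3: 40
Match at i=3, j=15: x = 3·16 + 15 = 63.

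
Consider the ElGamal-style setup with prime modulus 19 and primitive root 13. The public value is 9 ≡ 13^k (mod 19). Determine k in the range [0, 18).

16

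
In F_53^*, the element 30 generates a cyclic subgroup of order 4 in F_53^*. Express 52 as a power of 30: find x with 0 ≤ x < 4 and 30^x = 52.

Successive powers of 30 modulo 53:
  30^0=1  30^1=30  30^2=52
So 30^2 ≡ 52 (mod 53), giving x = 2.

2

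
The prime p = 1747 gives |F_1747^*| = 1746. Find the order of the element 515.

1746

The order of 515 must divide p − 1 = 1746 = 2 · 3^2 · 97.
Divisors: 1, 2, 3, 6, 9, 18, 97, 194, 291, 582, 873, 1746.
Check each in increasing order: 515^1 ≡ 515;  515^2 ≡ 1428;  515^3 ≡ 1680;  515^6 ≡ 995;  515^9 ≡ 1468;  515^18 ≡ 973;  515^97 ≡ 1275;  515^194 ≡ 915;  515^291 ≡ 1376;  515^582 ≡ 1375;  515^873 ≡ 1746;  515^1746 ≡ 1.
Smallest exponent giving 1 is 1746.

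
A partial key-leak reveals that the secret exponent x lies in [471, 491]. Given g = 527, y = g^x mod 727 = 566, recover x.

Compute 527^471 mod 727 = 253, then multiply by 527 repeatedly:
  527^471=253  527^472=290  527^473=160  527^474=715  527^475=219
  527^476=547  527^477=377  527^478=208  527^479=566
Found 566 at exponent 479.

479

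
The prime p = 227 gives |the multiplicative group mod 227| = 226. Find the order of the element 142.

226

The order of 142 must divide p − 1 = 226 = 2 · 113.
Divisors: 1, 2, 113, 226.
Check each in increasing order: 142^1 ≡ 142;  142^2 ≡ 188;  142^113 ≡ 226;  142^226 ≡ 1.
Smallest exponent giving 1 is 226.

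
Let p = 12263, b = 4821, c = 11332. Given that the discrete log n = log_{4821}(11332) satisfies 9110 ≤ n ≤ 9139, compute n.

9125

Compute 4821^9110 mod 12263 = 9169, then multiply by 4821 repeatedly:
  4821^9110=9169  4821^9111=7897  4821^9112=7085  4821^9113=4330  4821^9114=3304
  4821^9115=11210  4821^9116=369  4821^9117=814  4821^9118=134  4821^9119=8338
  4821^9120=11647  4821^9121=10173  4821^9122=4296  4821^9123=11072  4821^9124=9536
  4821^9125=11332
Found 11332 at exponent 9125.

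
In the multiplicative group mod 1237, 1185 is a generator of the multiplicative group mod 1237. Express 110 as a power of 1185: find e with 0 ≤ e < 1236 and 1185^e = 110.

Baby-step giant-step with m = ceil(sqrt(1236)) = 36.
Baby table (1185^j mod 1237 for j=0..35):
  0:1  1:1185  2:230  3:410  4:946  5:288  6:1105  7:679
  8:565  9:308  10:65  11:331  12:106  13:673  14:877  15:165
  16:79  17:840  18:852  19:228  20:514  21:486  22:705  23:450
  24:103  25:829  26:187  27:172  28:952  29:1213  30:11  31:665
  32:56  33:799  34:510  35:694
Giant step factor: 1185^(-36) ≡ 420 (mod 1237).
Scan 110·420^i mod 1237 for i = 0, 1, …:
  i=0: 110   i=1: 431   i=2: 418   i=3: 1143
  i=4: 104   i=5: 385   i=6: 890   i=7: 226
  i=8: 908   i=9: 364     …   i=21: 121
  i=22: 103
Match at i=22, j=24: e = 22·36 + 24 = 816.

816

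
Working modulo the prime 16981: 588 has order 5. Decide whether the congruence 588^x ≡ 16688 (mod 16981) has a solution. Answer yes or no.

no

⟨588⟩ has order 5; its elements mod 16981 are {1, 588, 940, 6124, 9328}.
16688 is not in this set.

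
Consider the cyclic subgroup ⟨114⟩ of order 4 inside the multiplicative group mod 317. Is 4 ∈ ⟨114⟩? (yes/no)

no

4 ∈ ⟨114⟩ iff 4^4 ≡ 1 (mod 317), since |⟨114⟩| = 4.
4^4 mod 317 = 256.
Since 256 ≠ 1, 4 does not lie in the subgroup.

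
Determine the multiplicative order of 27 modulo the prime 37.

The order of 27 must divide p − 1 = 36 = 2^2 · 3^2.
Divisors: 1, 2, 3, 4, 6, 9, 12, 18, 36.
Check each in increasing order: 27^1 ≡ 27;  27^2 ≡ 26;  27^3 ≡ 36;  27^4 ≡ 10;  27^6 ≡ 1.
Smallest exponent giving 1 is 6.

6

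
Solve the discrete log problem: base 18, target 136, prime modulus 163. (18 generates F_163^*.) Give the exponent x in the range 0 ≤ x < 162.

120

Baby-step giant-step with m = ceil(sqrt(162)) = 13.
Baby table (18^j mod 163 for j=0..12):
  0:1  1:18  2:161  3:127  4:4  5:72  6:155  7:19
  8:16  9:125  10:131  11:76  12:64
Giant step factor: 18^(-13) ≡ 89 (mod 163).
Scan 136·89^i mod 163 for i = 0, 1, …:
  i=0: 136   i=1: 42   i=2: 152   i=3: 162
  i=4: 74   i=5: 66   i=6: 6   i=7: 45
  i=8: 93   i=9: 127
Match at i=9, j=3: x = 9·13 + 3 = 120.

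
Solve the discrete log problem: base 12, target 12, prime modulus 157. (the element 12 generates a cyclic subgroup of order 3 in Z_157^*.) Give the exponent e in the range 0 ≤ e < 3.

1

Successive powers of 12 modulo 157:
  12^0=1  12^1=12
So 12^1 ≡ 12 (mod 157), giving e = 1.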